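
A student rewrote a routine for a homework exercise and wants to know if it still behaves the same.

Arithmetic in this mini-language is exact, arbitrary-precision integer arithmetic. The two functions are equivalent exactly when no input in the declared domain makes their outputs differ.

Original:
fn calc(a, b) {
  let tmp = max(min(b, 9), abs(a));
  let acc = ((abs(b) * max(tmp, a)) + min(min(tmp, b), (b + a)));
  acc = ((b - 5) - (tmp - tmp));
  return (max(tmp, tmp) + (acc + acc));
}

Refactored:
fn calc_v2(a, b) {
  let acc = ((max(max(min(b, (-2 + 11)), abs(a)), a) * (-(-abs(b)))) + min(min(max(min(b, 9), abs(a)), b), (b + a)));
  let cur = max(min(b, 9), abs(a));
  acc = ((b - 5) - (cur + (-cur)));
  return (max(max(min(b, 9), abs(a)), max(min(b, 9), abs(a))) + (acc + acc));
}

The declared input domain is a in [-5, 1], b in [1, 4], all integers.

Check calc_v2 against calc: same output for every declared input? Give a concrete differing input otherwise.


Differences: local variable names differ, and min/max/abs usage differs, and constant usage differs, and arithmetic usage differs — yet all 28 inputs agree.
verdict: equivalent


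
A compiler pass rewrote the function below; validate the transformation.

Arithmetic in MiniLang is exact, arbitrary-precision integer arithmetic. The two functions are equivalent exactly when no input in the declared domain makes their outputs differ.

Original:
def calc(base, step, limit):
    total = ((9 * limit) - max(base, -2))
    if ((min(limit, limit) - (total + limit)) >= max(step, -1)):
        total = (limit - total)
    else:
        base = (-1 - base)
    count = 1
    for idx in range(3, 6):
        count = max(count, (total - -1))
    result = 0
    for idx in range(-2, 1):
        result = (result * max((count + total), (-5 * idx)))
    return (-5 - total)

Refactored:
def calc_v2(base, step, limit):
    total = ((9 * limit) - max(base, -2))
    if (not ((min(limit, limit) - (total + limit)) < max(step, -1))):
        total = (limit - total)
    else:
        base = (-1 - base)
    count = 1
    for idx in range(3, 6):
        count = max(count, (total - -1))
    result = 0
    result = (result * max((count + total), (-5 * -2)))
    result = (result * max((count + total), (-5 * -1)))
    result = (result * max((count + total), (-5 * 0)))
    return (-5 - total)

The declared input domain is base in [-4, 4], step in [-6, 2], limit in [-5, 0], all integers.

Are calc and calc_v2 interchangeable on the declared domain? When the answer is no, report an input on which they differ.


Reading the diff, among the changes: loop structure differs, comparison usage differs, boolean connective usage differs, arithmetic usage differs, min/max/abs usage differs, statement counts differ, constant usage differs.
As a probe, take base=4, step=-6, limit=-2: calc runs total := -22 | ((min(limit, limit) - (total + limit)) >= max(step, -1)): true | total := 20 | count := 1 | iter idx=3: | count := 21 | iter idx=4: | count := 21 | iter idx=5: | count := 21 | result := 0 | iter idx=-2: | result := 0 | iter idx=-1: | result := 0 | iter idx=0: | result := 0 | result -25; calc_v2 runs total := -22 | (not ((min(limit, limit) - (total + limit)) < max(step, -1))): true | total := 20 | count := 1 | iter idx=3: | count := 21 | iter idx=4: | count := 21 | iter idx=5: | count := 21 | result := 0 | result := 0 | result := 0 | result := 0 | result -25; both end at -25.
Across all 486 domain points the two functions coincide.
verdict: equivalent


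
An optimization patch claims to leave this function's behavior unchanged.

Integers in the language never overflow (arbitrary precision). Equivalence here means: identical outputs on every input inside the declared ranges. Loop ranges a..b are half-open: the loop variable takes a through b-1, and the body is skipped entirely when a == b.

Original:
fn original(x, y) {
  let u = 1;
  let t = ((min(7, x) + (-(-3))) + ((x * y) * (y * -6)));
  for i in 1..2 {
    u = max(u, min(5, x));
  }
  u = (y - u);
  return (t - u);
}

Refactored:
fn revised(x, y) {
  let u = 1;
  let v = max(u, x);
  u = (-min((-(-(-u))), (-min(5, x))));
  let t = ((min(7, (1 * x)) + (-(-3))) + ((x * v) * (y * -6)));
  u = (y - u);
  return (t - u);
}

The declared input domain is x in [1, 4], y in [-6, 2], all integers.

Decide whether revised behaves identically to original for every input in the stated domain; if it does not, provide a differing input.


x=1, y=-6 yields -205 from original but 47 from revised.
verdict: not equivalent; witness: x=1, y=-6


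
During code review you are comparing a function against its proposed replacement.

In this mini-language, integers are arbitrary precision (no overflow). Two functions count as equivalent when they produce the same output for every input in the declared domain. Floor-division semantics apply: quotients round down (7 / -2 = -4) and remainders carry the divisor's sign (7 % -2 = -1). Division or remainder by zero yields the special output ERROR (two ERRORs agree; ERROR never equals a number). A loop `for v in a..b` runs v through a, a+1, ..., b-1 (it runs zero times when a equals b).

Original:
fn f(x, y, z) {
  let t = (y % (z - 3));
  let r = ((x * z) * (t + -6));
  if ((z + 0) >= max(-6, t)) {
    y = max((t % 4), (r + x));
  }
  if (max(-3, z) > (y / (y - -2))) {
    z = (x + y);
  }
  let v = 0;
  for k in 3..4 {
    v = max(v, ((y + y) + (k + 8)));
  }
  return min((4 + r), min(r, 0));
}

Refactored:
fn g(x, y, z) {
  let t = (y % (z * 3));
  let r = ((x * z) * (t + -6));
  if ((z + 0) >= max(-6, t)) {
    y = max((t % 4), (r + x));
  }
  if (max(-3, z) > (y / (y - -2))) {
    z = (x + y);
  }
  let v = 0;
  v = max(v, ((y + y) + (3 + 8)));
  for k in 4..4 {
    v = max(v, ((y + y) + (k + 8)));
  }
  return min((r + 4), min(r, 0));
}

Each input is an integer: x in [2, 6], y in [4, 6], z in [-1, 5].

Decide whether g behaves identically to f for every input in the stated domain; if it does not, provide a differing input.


These are not equivalent — on x=2, y=4, z=0 the outputs split (0 vs ERROR).
f: t=-2, then r=0, then ((z + 0) >= max(-6, t)) is true, then y=2, then (max(-3, z) > (y / (y - -2))) is false, then v=0, then (k=3), then v=15, then returns 0
g: a zero divisor aborts: ERROR
verdict: not equivalent; witness: x=2, y=4, z=0


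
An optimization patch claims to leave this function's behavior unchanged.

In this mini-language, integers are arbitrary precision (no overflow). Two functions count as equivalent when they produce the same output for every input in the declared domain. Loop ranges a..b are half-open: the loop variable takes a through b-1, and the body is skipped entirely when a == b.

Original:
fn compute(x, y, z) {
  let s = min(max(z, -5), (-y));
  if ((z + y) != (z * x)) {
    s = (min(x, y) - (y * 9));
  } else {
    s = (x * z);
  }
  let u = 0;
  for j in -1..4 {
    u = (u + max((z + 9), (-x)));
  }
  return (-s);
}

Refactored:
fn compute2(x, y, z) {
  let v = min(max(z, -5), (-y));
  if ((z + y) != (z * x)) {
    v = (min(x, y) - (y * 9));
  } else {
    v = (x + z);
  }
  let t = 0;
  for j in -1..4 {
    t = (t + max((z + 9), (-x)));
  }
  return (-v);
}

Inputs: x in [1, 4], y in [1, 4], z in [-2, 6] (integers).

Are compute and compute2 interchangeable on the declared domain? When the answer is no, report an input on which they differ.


The rewrite breaks on x=2, y=1, z=1, where the results are -2 and -3.
compute: s becomes -1; next ((z + y) != (z * x)) evaluates to false; next s becomes 2; next u becomes 0; next at j=-1:; next u becomes 10; next at j=0:; next u becomes 20; next at j=1:; next u becomes 30; next at j=2:; next u becomes 40; next at j=3:; next u becomes 50; next final value -2
compute2: v becomes -1; next ((z + y) != (z * x)) evaluates to false; next v becomes 3; next t becomes 0; next at j=-1:; next t becomes 10; next at j=0:; next t becomes 20; next at j=1:; next t becomes 30; next at j=2:; next t becomes 40; next at j=3:; next t becomes 50; next final value -3
verdict: not equivalent; witness: x=2, y=1, z=1


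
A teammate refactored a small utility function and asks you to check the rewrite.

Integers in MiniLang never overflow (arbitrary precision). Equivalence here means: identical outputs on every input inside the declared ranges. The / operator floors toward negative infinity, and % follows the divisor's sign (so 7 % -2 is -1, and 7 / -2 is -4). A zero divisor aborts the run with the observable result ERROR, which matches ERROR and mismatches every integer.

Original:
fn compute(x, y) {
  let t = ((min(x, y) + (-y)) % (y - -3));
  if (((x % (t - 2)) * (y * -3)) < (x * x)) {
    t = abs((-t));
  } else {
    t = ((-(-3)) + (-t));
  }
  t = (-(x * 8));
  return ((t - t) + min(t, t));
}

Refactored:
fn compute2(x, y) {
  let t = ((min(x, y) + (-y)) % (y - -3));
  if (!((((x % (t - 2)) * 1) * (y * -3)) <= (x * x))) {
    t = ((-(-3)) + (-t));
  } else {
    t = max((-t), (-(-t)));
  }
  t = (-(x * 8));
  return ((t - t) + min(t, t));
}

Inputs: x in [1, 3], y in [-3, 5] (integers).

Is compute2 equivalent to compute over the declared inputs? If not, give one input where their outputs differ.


Equivalent. There is a behavioral-looking edit here, yet the outcome never shifts on this domain.
Checked all 27 inputs in the declared domain: the outputs agree on every one.
Tracing x=3, y=3: compute: t=0, then (((x % (t - 2)) * (y * -3)) < (x * x)) is false, then t=3, then t=-24, then returns -24 | compute2: t=0, then (!((((x % (t - 2)) * 1) * (y * -3)) <= (x * x))) is false, then t=0, then t=-24, then returns -24 — matching result -24.
verdict: equivalent


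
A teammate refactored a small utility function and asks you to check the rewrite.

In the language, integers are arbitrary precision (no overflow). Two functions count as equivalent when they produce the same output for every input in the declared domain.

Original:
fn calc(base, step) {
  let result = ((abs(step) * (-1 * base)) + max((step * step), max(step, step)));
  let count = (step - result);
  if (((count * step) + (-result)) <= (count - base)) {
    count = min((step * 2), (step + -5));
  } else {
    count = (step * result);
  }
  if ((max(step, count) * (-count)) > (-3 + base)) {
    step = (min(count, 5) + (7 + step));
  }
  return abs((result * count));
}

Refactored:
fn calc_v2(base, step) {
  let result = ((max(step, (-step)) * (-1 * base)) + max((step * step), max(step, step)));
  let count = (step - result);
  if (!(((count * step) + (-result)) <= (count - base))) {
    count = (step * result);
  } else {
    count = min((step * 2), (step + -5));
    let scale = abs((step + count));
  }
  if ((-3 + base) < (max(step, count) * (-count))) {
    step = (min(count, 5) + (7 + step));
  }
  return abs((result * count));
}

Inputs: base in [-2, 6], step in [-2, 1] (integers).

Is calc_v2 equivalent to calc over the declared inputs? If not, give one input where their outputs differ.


The two versions differ — the changes include comparison usage differs, and boolean connective usage differs, and min/max/abs usage differs, and statement counts differ, and local variable names differ, and arithmetic usage differs.
Tracing base=4, step=-2: calc: result=-4, then count=2, then (((count * step) + (-result)) <= (count - base)) is false, then count=8, then ((max(step, count) * (-count)) > (-3 + base)) is false, then returns 32 | calc_v2: result=-4, then count=2, then (!(((count * step) + (-result)) <= (count - base))) is true, then count=8, then ((-3 + base) < (max(step, count) * (-count))) is false, then returns 32 — matching result 32.
An exhaustive pass over the 36 declared inputs shows identical outputs.
verdict: equivalent


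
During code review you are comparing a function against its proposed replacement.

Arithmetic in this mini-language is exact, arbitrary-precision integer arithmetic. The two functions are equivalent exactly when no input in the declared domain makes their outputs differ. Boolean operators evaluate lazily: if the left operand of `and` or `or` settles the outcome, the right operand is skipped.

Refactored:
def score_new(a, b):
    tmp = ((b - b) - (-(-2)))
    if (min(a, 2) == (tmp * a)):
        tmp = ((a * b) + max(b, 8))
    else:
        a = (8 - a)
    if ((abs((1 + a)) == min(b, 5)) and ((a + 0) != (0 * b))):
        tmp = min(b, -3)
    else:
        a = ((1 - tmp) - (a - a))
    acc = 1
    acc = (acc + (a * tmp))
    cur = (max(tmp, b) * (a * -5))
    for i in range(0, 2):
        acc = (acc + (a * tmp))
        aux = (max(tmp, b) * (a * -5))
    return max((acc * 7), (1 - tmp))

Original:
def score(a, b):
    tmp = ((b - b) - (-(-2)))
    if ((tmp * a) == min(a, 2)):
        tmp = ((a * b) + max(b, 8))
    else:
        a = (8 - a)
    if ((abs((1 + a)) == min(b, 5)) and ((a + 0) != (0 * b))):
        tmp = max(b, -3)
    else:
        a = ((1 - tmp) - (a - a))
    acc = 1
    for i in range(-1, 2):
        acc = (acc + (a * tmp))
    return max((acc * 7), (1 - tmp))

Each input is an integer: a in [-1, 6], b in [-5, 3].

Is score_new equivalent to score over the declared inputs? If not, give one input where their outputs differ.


There is a counterexample at a=6, b=3: 133 on one side, 4 on the other.
score: tmp = -2; ((tmp * a) == min(a, 2)) -> false; a = 2; ((abs((1 + a)) == min(b, 5)) and ((a + 0) != (0 * b))) -> true; tmp = 3; acc = 1; [i=-1]; acc = 7; [i=0]; acc = 13; [i=1]; acc = 19; return 133
score_new: tmp = -2; (min(a, 2) == (tmp * a)) -> false; a = 2; ((abs((1 + a)) == min(b, 5)) and ((a + 0) != (0 * b))) -> true; tmp = -3; acc = 1; acc = -5; cur = -30; [i=0]; acc = -11; aux = -30; [i=1]; acc = -17; aux = -30; return 4
verdict: not equivalent; witness: a=6, b=3


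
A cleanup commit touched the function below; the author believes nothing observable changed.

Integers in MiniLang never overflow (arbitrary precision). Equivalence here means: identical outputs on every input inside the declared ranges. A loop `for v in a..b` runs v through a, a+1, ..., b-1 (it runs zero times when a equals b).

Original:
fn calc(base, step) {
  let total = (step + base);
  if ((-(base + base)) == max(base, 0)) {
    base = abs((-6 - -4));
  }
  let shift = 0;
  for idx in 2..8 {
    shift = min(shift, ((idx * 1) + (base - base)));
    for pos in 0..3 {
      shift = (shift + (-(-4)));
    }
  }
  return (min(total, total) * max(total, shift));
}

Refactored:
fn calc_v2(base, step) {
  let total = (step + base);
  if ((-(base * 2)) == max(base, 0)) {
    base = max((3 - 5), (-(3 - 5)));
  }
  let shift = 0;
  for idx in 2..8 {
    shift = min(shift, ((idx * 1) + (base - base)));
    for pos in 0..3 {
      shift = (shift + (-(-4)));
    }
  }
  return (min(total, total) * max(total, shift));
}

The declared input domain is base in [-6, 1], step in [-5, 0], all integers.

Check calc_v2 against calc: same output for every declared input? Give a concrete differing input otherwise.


Differences: min/max/abs usage differs; and arithmetic usage differs; and constant usage differs — yet all 48 inputs agree.
verdict: equivalent


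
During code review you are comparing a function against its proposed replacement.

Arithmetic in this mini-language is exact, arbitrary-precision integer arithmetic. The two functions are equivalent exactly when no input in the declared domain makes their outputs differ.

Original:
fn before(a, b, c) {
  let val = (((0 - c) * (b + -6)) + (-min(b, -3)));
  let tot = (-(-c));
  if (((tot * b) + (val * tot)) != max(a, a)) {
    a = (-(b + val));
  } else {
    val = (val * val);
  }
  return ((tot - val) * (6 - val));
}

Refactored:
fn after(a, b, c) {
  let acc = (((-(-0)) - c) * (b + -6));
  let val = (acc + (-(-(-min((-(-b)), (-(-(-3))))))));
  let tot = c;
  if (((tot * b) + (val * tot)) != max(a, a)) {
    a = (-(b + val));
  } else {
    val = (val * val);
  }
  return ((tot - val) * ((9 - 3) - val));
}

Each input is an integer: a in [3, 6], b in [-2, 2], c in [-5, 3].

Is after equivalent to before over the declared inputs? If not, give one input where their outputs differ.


Changes here: local variable names differ, and constant usage differs, and arithmetic usage differs, and statement counts differ; the full 180-point sweep finds no disagreement.
verdict: equivalent


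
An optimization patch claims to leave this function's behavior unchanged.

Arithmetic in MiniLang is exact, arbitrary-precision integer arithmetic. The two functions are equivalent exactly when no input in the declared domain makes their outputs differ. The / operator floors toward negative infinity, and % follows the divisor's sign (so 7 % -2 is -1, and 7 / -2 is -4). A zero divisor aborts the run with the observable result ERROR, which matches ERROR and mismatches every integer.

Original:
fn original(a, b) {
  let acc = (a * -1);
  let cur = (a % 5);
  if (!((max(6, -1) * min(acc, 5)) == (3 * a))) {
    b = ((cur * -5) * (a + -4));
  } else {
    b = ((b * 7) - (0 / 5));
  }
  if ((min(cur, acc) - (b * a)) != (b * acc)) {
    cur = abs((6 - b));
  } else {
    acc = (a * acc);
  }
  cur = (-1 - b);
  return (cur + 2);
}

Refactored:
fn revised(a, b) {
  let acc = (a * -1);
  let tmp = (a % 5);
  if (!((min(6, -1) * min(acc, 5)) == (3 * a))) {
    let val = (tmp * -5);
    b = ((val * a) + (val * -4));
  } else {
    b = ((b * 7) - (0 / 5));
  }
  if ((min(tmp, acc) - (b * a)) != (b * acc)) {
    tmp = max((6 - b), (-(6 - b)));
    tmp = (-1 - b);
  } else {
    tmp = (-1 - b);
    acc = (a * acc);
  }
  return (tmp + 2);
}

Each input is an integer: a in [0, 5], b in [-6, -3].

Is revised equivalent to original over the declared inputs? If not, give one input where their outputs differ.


Equivalent. The suspicious edit (`max(6, -1)` became `min(6, -1)`) never changes the result for any input inside the declared domain.
Checked all 24 inputs in the declared domain: the outputs agree on every one.
One worked example (a=1, b=-5) — original: acc = -1; cur = 1; (!((max(6, -1) * min(acc, 5)) == (3 * a))) -> true; b = 15; ((min(cur, acc) - (b * a)) != (b * acc)) -> true; cur = 9; cur = -16; return -14; revised: acc = -1; tmp = 1; (!((min(6, -1) * min(acc, 5)) == (3 * a))) -> true; val = -5; b = 15; ((min(tmp, acc) - (b * a)) != (b * acc)) -> true; tmp = 9; tmp = -16; return -14; agreement on -14.
verdict: equivalent


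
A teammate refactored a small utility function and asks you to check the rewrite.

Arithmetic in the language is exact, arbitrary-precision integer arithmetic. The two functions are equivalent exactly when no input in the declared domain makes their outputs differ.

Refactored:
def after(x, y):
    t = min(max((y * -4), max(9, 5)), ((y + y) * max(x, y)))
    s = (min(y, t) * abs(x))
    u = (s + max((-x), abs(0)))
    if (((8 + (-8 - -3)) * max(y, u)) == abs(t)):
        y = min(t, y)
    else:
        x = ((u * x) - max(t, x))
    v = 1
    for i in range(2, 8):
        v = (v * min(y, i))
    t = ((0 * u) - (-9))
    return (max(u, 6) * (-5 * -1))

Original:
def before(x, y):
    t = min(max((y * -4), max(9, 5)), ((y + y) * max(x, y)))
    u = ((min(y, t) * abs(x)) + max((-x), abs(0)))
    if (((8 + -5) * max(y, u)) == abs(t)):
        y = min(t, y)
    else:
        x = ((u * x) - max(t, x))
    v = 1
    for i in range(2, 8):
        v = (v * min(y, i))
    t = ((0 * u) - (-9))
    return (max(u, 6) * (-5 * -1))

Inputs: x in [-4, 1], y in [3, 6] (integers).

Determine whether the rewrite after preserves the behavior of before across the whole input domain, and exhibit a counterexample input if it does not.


Comparing the listings, the differences include: constant usage differs, plus arithmetic usage differs, plus statement counts differ, plus local variable names differ.
One worked example (x=-3, y=3) — before: t = 9; u = 12; (((8 + -5) * max(y, u)) == abs(t)) -> false; x = -45; v = 1; [i=2]; v = 2; [i=3]; v = 6; [i=4]; v = 18; [i=5]; v = 54; [i=6]; v = 162; [i=7]; v = 486; t = 9; return 60; after: t = 9; s = 9; u = 12; (((8 + (-8 - -3)) * max(y, u)) == abs(t)) -> false; x = -45; v = 1; [i=2]; v = 2; [i=3]; v = 6; [i=4]; v = 18; [i=5]; v = 54; [i=6]; v = 162; [i=7]; v = 486; t = 9; return 60; agreement on 60.
Sweeping the whole domain (24 inputs) finds no disagreement.
verdict: equivalent


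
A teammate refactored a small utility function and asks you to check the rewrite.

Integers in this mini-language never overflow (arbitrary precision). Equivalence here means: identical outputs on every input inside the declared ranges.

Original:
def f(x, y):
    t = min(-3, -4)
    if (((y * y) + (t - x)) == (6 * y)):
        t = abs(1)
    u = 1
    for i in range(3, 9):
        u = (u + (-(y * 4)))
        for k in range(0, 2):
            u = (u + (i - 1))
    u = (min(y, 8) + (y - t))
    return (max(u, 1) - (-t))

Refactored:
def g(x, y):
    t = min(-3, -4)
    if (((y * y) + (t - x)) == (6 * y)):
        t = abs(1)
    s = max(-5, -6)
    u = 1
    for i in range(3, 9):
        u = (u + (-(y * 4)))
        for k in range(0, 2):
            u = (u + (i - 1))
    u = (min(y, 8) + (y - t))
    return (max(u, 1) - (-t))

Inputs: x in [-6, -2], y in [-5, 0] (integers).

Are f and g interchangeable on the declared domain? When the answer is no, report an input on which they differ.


Reading the diff, among the changes: min/max/abs usage differs, constant usage differs, local variable names differ, statement counts differ.
One worked example (x=-3, y=-4) — f: t=-4, then (((y * y) + (t - x)) == (6 * y)) is false, then u=1, then (i=3), then u=17, then (k=0), then u=19, then (k=1), then u=21, then (i=4), then u=37, then (k=0), then u=40, then (k=1), then u=43, then (i=5), then u=59, then (k=0), then u=63, then (k=1), then u=67, then (i=6), then u=83, then (k=0), then u=88, then (k=1), then u=93, then (i=7), then u=109, then (k=0), then u=115, then (k=1), then u=121, then (i=8), then u=137, then (k=0), then u=144, then (k=1), then u=151, then u=-4, then returns -3; g: t=-4, then (((y * y) + (t - x)) == (6 * y)) is false, then s=-5, then u=1, then (i=3), then u=17, then (k=0), then u=19, then (k=1), then u=21, then (i=4), then u=37, then (k=0), then u=40, then (k=1), then u=43, then (i=5), then u=59, then (k=0), then u=63, then (k=1), then u=67, then (i=6), then u=83, then (k=0), then u=88, then (k=1), then u=93, then (i=7), then u=109, then (k=0), then u=115, then (k=1), then u=121, then (i=8), then u=137, then (k=0), then u=144, then (k=1), then u=151, then u=-4, then returns -3; agreement on -3.
Across all 30 domain points the two functions coincide.
verdict: equivalent


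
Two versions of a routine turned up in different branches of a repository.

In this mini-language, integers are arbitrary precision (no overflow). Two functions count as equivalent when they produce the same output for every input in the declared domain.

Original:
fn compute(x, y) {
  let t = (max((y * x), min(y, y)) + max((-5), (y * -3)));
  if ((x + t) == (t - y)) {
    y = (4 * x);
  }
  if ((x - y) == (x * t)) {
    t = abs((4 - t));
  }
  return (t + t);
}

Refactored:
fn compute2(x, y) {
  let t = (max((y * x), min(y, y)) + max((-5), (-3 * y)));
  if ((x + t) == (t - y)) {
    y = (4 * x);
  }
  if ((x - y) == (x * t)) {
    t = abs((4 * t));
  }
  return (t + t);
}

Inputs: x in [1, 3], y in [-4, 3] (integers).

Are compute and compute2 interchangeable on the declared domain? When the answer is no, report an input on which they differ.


Evaluate both at x=1, y=3.
compute: t becomes -2; next ((x + t) == (t - y)) evaluates to false; next ((x - y) == (x * t)) evaluates to true; next t becomes 6; next final value 12
compute2: t becomes -2; next ((x + t) == (t - y)) evaluates to false; next ((x - y) == (x * t)) evaluates to true; next t becomes 8; next final value 16
12 != 16, so the rewrite changes behavior.
verdict: not equivalent; witness: x=1, y=3


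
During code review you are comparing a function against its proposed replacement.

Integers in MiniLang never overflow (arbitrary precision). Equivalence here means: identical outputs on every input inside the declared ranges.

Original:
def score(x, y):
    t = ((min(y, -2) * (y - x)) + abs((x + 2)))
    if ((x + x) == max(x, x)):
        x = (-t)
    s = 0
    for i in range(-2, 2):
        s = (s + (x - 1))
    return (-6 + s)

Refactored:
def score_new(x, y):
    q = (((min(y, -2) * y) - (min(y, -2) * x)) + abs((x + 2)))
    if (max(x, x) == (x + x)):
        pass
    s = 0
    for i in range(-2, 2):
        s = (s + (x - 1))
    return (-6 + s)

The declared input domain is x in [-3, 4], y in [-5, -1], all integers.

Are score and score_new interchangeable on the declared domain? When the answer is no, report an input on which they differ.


The rewrite breaks on x=0, y=-5, where the results are -118 and -10.
score: t = 27; ((x + x) == max(x, x)) -> true; x = -27; s = 0; [i=-2]; s = -28; [i=-1]; s = -56; [i=0]; s = -84; [i=1]; s = -112; return -118
score_new: q = 27; (max(x, x) == (x + x)) -> true; s = 0; [i=-2]; s = -1; [i=-1]; s = -2; [i=0]; s = -3; [i=1]; s = -4; return -10
verdict: not equivalent; witness: x=0, y=-5


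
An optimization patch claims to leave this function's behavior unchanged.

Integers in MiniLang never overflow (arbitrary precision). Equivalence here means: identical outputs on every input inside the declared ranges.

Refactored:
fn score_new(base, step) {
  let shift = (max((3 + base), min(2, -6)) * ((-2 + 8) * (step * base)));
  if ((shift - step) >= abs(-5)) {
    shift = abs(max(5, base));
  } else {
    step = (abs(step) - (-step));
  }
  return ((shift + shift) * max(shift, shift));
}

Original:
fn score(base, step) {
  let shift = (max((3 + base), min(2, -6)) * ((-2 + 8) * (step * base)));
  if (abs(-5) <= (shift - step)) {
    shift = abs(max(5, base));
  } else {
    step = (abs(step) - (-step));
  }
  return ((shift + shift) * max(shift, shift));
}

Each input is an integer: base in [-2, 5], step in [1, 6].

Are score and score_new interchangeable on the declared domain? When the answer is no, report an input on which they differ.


Behavior is preserved: although comparison usage differs, the outputs never diverge.
One worked example (base=3, step=3) — score: shift := 324 | (abs(-5) <= (shift - step)): true | shift := 5 | result 50; score_new: shift := 324 | ((shift - step) >= abs(-5)): true | shift := 5 | result 50; agreement on 50.
Checked all 48 inputs in the declared domain: the outputs agree on every one.
verdict: equivalent


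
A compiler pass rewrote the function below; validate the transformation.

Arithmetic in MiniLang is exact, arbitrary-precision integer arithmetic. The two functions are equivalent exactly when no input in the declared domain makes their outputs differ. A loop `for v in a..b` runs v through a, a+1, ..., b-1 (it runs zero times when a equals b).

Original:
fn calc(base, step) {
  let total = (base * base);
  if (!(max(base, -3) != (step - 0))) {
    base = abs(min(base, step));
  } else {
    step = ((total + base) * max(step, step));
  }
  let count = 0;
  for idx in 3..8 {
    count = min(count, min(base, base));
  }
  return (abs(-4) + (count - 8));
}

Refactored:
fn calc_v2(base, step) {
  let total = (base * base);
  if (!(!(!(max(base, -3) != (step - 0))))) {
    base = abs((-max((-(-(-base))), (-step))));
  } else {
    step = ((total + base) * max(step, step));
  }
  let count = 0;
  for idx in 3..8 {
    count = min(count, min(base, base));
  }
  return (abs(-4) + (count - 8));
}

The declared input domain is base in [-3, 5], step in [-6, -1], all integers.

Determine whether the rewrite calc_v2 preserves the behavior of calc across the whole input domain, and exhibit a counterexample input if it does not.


Reading the diff, among the changes: min/max/abs usage differs; and boolean connective usage differs.
Tracing base=-2, step=-2: calc: total = 4; (!(max(base, -3) != (step - 0))) -> true; base = 2; count = 0; [idx=3]; count = 0; [idx=4]; count = 0; [idx=5]; count = 0; [idx=6]; count = 0; [idx=7]; count = 0; return -4 | calc_v2: total = 4; (!(!(!(max(base, -3) != (step - 0))))) -> true; base = 2; count = 0; [idx=3]; count = 0; [idx=4]; count = 0; [idx=5]; count = 0; [idx=6]; count = 0; [idx=7]; count = 0; return -4 — matching result -4.
Checked all 54 inputs in the declared domain: the outputs agree on every one.
verdict: equivalent


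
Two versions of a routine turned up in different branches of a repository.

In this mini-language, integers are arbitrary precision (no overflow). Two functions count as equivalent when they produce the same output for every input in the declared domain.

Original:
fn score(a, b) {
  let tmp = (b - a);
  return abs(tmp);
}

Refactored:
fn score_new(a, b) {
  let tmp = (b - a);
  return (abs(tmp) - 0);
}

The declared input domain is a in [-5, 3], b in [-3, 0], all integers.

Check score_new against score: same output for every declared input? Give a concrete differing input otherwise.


Although arithmetic usage differs; constant usage differs, 36/36 inputs agree.
verdict: equivalent


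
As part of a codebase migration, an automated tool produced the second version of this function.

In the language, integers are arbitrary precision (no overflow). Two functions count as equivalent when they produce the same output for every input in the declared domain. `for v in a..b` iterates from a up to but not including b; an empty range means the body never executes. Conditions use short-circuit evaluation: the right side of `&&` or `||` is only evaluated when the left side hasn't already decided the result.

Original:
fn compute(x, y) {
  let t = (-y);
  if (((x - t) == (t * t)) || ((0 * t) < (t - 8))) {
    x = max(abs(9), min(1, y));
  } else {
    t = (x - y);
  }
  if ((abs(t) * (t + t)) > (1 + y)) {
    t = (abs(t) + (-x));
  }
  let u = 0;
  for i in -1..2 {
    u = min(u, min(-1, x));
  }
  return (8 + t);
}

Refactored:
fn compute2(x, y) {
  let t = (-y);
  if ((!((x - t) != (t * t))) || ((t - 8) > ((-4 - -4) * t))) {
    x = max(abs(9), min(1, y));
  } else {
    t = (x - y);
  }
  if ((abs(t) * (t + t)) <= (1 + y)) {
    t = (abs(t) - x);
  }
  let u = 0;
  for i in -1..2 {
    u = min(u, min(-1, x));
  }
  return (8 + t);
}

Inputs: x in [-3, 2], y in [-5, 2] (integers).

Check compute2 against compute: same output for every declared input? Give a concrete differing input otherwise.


Try x=-3, y=-5.
compute: t becomes 5; next (((x - t) == (t * t)) || ((0 * t) < (t - 8))) evaluates to false; next t becomes 2; next ((abs(t) * (t + t)) > (1 + y)) evaluates to true; next t becomes 5; next u becomes 0; next at i=-1:; next u becomes -3; next at i=0:; next u becomes -3; next at i=1:; next u becomes -3; next final value 13
compute2: t becomes 5; next ((!((x - t) != (t * t))) || ((t - 8) > ((-4 - -4) * t))) evaluates to false; next t becomes 2; next ((abs(t) * (t + t)) <= (1 + y)) evaluates to false; next u becomes 0; next at i=-1:; next u becomes -3; next at i=0:; next u becomes -3; next at i=1:; next u becomes -3; next final value 10
13 != 10, so the rewrite changes behavior.
verdict: not equivalent; witness: x=-3, y=-5


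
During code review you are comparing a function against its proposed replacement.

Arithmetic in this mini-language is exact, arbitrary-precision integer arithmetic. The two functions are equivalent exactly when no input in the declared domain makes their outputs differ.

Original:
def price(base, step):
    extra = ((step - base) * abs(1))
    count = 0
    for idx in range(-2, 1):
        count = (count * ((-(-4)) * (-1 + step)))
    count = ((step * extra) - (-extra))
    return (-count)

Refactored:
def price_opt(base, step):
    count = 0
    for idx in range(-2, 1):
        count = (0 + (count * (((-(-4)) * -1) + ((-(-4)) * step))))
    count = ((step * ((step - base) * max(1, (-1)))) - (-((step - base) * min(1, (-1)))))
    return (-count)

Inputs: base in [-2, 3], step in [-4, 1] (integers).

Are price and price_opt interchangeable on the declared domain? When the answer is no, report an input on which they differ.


The rewrite breaks on base=-2, step=-4, where the results are -6 and -10.
price: extra=-2, then count=0, then (idx=-2), then count=0, then (idx=-1), then count=0, then (idx=0), then count=0, then count=6, then returns -6
price_opt: count=0, then (idx=-2), then count=0, then (idx=-1), then count=0, then (idx=0), then count=0, then count=10, then returns -10
verdict: not equivalent; witness: base=-2, step=-4


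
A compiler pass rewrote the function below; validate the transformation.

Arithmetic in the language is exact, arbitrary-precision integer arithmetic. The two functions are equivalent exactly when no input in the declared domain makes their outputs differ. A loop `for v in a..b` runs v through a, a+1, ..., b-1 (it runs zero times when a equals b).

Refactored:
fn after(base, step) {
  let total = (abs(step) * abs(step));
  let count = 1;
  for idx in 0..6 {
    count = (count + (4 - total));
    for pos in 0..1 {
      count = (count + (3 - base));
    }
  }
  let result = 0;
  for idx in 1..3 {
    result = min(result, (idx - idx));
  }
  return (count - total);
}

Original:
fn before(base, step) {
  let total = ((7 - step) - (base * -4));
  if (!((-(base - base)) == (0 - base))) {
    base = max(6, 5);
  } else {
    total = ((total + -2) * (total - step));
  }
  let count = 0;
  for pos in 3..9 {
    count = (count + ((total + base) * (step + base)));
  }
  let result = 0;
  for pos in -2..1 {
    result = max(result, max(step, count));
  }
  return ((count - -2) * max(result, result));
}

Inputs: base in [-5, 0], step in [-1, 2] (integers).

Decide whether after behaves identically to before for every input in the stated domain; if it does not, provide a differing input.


Take base=-5, step=-1.
before: total=-12, then (!((-(base - base)) == (0 - base))) is true, then base=6, then count=0, then (pos=3), then count=-30, then (pos=4), then count=-60, then (pos=5), then count=-90, then (pos=6), then count=-120, then (pos=7), then count=-150, then (pos=8), then count=-180, then result=0, then (pos=-2), then result=0, then (pos=-1), then result=0, then (pos=0), then result=0, then returns 0
after: total=1, then count=1, then (idx=0), then count=4, then (pos=0), then count=12, then (idx=1), then count=15, then (pos=0), then count=23, then (idx=2), then count=26, then (pos=0), then count=34, then (idx=3), then count=37, then (pos=0), then count=45, then (idx=4), then count=48, then (pos=0), then count=56, then (idx=5), then count=59, then (pos=0), then count=67, then result=0, then (idx=1), then result=0, then (idx=2), then result=0, then returns 66
0 against 66: the behavior changed.
verdict: not equivalent; witness: base=-5, step=-1


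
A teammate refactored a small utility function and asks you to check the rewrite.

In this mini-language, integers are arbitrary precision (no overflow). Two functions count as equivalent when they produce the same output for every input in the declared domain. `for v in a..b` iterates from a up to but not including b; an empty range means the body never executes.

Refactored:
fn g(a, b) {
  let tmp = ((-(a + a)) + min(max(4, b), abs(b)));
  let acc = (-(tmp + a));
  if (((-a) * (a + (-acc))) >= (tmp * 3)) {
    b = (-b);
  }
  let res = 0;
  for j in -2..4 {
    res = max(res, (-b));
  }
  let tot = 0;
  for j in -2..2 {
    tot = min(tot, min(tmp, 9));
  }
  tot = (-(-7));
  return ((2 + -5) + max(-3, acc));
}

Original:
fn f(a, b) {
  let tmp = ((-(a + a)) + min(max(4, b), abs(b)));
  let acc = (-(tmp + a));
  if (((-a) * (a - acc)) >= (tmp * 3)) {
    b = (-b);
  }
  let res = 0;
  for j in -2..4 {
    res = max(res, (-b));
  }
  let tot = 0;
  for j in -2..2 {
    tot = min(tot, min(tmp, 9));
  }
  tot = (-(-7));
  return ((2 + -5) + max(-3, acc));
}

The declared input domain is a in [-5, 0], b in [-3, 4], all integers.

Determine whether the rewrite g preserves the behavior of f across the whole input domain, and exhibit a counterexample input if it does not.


Although arithmetic usage differs, 48/48 inputs agree.
verdict: equivalent


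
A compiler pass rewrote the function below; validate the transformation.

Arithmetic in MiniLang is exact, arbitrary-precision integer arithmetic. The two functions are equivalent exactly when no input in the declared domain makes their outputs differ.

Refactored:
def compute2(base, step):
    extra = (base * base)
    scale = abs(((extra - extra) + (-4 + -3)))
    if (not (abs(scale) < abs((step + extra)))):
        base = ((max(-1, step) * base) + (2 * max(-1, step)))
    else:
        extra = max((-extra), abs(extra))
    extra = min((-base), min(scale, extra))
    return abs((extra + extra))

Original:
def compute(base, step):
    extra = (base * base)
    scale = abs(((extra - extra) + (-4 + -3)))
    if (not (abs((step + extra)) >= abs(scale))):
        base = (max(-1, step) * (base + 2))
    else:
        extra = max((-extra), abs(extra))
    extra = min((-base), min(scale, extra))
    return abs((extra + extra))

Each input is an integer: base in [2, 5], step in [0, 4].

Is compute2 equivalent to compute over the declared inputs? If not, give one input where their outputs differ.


These are not equivalent — on base=2, step=3 the outputs split (4 vs 24).
compute: extra becomes 4; next scale becomes 7; next (not (abs((step + extra)) >= abs(scale))) evaluates to false; next extra becomes 4; next extra becomes -2; next final value 4
compute2: extra becomes 4; next scale becomes 7; next (not (abs(scale) < abs((step + extra)))) evaluates to true; next base becomes 12; next extra becomes -12; next final value 24
verdict: not equivalent; witness: base=2, step=3


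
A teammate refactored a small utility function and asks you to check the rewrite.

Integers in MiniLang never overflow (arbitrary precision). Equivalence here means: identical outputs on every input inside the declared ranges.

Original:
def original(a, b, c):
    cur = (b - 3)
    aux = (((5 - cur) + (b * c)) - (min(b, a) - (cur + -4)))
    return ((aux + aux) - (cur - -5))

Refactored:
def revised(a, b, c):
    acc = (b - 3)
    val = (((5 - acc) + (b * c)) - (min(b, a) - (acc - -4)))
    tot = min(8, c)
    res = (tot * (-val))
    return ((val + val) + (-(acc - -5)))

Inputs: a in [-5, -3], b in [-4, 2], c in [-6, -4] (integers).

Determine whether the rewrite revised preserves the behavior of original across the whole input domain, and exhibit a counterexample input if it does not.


Input a=-5, b=-4, c=-6: 62 from original versus 78 from revised.
verdict: not equivalent; witness: a=-5, b=-4, c=-6


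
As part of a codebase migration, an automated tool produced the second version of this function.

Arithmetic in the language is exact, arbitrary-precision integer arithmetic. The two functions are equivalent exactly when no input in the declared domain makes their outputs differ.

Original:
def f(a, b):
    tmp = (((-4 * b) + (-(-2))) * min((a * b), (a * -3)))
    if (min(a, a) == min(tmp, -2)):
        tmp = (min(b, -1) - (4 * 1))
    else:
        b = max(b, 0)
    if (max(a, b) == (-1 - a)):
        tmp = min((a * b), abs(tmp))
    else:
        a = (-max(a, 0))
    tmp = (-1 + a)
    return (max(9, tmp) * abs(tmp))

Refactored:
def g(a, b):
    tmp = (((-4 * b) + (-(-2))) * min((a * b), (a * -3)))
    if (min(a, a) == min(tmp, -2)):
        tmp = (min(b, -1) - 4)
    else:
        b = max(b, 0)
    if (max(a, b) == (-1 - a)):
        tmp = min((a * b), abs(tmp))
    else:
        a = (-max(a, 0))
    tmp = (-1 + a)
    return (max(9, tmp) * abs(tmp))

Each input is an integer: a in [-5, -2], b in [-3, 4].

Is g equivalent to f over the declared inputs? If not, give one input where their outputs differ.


The two are interchangeable: constant usage differs; and arithmetic usage differs, and every declared input agrees.
Spot check at a=-4, b=-2 — f: tmp becomes 80; next (min(a, a) == min(tmp, -2)) evaluates to false; next b becomes 0; next (max(a, b) == (-1 - a)) evaluates to false; next a becomes 0; next tmp becomes -1; next final value 9. g: tmp becomes 80; next (min(a, a) == min(tmp, -2)) evaluates to false; next b becomes 0; next (max(a, b) == (-1 - a)) evaluates to false; next a becomes 0; next tmp becomes -1; next final value 9. Both give 9.
Across all 32 domain points the two functions coincide.
verdict: equivalent


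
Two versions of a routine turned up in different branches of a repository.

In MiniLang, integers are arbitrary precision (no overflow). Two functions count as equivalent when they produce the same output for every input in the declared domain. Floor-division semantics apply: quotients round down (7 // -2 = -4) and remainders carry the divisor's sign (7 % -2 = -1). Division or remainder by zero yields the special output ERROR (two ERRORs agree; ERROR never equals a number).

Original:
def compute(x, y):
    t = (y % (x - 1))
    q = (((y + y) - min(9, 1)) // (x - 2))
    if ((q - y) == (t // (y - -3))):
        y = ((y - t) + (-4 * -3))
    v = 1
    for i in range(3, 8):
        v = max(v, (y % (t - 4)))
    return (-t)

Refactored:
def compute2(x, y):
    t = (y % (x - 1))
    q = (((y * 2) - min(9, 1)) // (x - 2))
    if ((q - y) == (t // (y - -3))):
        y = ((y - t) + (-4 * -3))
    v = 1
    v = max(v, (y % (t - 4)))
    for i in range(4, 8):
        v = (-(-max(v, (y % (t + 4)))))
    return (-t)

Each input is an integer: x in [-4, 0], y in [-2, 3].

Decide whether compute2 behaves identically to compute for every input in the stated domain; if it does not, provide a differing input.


The rewrite breaks on x=-4, y=1, where the results are 4 and ERROR.
compute: t becomes -4; next q becomes -1; next ((q - y) == (t // (y - -3))) evaluates to false; next v becomes 1; next at i=3:; next v becomes 1; next at i=4:; next v becomes 1; next at i=5:; next v becomes 1; next at i=6:; next v becomes 1; next at i=7:; next v becomes 1; next final value 4
compute2: t becomes -4; next q becomes -1; next ((q - y) == (t // (y - -3))) evaluates to false; next v becomes 1; next v becomes 1; next at i=4:; next hits division by zero so the output is ERROR
verdict: not equivalent; witness: x=-4, y=1
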